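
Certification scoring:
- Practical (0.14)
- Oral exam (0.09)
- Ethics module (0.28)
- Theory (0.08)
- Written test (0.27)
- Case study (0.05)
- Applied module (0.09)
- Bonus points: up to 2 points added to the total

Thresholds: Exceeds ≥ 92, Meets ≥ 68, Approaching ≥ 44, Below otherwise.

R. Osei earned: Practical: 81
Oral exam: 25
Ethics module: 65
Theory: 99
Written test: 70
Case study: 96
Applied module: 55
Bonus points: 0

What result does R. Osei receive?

Weighted total:
  Practical 81 × 0.14 = 11.34
  Oral exam 25 × 0.09 = 2.25
  Ethics module 65 × 0.28 = 18.2
  Theory 99 × 0.08 = 7.92
  Written test 70 × 0.27 = 18.9
  Case study 96 × 0.05 = 4.8
  Applied module 55 × 0.09 = 4.95
Sum = 68.36
Bonus points: 68.36 + 0 = 68.36
68.36 is ≥ 68 and < 92 → Meets

Meets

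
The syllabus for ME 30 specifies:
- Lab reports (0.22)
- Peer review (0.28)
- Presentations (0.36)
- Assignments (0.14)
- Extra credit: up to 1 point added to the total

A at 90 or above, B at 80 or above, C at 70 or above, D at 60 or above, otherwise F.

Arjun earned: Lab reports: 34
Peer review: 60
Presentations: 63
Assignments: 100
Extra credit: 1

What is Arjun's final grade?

Weighted total:
  Lab reports 34 × 0.22 = 7.48
  Peer review 60 × 0.28 = 16.8
  Presentations 63 × 0.36 = 22.68
  Assignments 100 × 0.14 = 14
Sum = 60.96
Extra credit: 60.96 + 1 = 61.96
61.96 is ≥ 60 and < 70 → D

D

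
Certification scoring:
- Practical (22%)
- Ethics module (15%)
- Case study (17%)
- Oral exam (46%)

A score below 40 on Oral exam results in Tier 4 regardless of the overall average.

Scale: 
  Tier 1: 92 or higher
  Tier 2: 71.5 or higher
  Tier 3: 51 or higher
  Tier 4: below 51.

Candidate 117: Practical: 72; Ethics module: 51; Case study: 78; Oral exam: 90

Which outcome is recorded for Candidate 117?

Oral exam score 90 ≥ 40: minimum met.
Weighted total:
  Practical 72 × 0.22 = 15.84
  Ethics module 51 × 0.15 = 7.65
  Case study 78 × 0.17 = 13.26
  Oral exam 90 × 0.46 = 41.4
Sum = 78.15
78.15 is ≥ 71.5 and < 92 → Tier 2

Tier 2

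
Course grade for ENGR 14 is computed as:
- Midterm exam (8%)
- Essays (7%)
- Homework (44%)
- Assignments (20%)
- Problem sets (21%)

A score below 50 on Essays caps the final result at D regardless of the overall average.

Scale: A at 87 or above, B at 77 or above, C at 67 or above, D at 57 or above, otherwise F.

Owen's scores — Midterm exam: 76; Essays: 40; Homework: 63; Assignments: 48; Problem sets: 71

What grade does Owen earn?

D

Essays score 40 < 50: minimum not met.
Weighted total:
  Midterm exam 76 × 0.08 = 6.08
  Essays 40 × 0.07 = 2.8
  Homework 63 × 0.44 = 27.72
  Assignments 48 × 0.2 = 9.6
  Problem sets 71 × 0.21 = 14.91
Sum = 61.11
61.11 would be D; cap at D applies → D.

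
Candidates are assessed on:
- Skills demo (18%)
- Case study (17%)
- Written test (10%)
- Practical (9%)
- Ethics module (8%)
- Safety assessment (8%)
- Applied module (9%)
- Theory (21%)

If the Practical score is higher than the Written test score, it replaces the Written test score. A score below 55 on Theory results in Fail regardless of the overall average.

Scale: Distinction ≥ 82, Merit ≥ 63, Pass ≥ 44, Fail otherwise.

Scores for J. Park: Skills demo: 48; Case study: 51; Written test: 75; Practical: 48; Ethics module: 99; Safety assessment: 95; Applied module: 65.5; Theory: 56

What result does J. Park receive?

Pass

Practical (48) ≤ Written test (75), so Written test stays at 75.
Theory score 56 ≥ 55: minimum met.
Weighted total:
  Skills demo 48 × 0.18 = 8.64
  Case study 51 × 0.17 = 8.67
  Written test 75 × 0.1 = 7.5
  Practical 48 × 0.09 = 4.32
  Ethics module 99 × 0.08 = 7.92
  Safety assessment 95 × 0.08 = 7.6
  Applied module 65.5 × 0.09 = 5.895
  Theory 56 × 0.21 = 11.76
Sum = 62.305
62.305 is ≥ 44 and < 63 → Pass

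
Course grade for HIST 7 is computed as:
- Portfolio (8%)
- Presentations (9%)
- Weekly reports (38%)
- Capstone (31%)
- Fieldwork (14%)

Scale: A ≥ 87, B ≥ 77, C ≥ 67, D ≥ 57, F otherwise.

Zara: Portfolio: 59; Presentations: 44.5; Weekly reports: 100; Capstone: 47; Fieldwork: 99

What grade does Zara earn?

Weighted total:
  Portfolio 59 × 0.08 = 4.72
  Presentations 44.5 × 0.09 = 4.005
  Weekly reports 100 × 0.38 = 38
  Capstone 47 × 0.31 = 14.57
  Fieldwork 99 × 0.14 = 13.86
Sum = 75.155
75.155 is ≥ 67 and < 77 → C

C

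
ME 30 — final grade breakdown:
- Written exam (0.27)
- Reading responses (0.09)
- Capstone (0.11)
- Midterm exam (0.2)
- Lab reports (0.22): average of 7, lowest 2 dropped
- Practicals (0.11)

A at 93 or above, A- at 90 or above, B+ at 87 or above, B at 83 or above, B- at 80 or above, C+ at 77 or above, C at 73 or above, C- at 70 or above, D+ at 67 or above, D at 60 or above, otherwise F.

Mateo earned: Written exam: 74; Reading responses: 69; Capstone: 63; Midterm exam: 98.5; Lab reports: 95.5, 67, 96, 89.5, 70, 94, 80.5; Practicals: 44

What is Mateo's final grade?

Lab reports: drop 67, 70 → average of remaining 5 = 455.5/5 = 91.1
Weighted total:
  Written exam 74 × 0.27 = 19.98
  Reading responses 69 × 0.09 = 6.21
  Capstone 63 × 0.11 = 6.93
  Midterm exam 98.5 × 0.2 = 19.7
  Lab reports 91.1 × 0.22 = 20.042
  Practicals 44 × 0.11 = 4.84
Sum = 77.702
77.702 is ≥ 77 and < 80 → C+

C+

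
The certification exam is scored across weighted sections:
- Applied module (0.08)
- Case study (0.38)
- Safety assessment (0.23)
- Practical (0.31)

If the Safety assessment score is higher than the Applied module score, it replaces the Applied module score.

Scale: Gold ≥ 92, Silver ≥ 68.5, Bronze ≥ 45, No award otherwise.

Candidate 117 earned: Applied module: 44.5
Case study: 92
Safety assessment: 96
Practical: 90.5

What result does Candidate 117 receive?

Safety assessment (96) > Applied module (44.5), so Applied module counts as 96.
Weighted total:
  Applied module 96 × 0.08 = 7.68
  Case study 92 × 0.38 = 34.96
  Safety assessment 96 × 0.23 = 22.08
  Practical 90.5 × 0.31 = 28.055
Sum = 92.775
92.775 ≥ 92 → Gold

Gold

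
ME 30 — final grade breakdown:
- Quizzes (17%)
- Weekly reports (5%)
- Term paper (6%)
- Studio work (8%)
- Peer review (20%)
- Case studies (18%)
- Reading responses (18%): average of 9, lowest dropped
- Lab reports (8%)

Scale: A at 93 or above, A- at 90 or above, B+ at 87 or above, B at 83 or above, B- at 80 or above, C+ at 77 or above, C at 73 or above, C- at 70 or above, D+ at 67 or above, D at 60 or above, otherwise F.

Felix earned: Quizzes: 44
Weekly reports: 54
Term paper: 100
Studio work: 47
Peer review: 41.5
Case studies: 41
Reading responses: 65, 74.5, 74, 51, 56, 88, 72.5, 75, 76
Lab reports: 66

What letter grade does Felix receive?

Reading responses: drop 51 → average of remaining 8 = 581/8 = 72.625
Weighted total:
  Quizzes 44 × 0.17 = 7.48
  Weekly reports 54 × 0.05 = 2.7
  Term paper 100 × 0.06 = 6
  Studio work 47 × 0.08 = 3.76
  Peer review 41.5 × 0.2 = 8.3
  Case studies 41 × 0.18 = 7.38
  Reading responses 72.625 × 0.18 = 13.0725
  Lab reports 66 × 0.08 = 5.28
Sum = 53.9725
53.9725 < 60 → F

F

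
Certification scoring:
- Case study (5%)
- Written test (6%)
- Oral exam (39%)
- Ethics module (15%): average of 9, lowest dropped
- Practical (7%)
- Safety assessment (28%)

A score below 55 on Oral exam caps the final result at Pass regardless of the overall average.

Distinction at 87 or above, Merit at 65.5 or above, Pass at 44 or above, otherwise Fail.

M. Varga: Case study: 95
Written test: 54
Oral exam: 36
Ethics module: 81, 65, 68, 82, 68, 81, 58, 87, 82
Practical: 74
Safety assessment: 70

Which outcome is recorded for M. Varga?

Pass

Ethics module: drop 58 → average of remaining 8 = 614/8 = 76.75
Oral exam score 36 < 55: minimum not met.
Weighted total:
  Case study 95 × 0.05 = 4.75
  Written test 54 × 0.06 = 3.24
  Oral exam 36 × 0.39 = 14.04
  Ethics module 76.75 × 0.15 = 11.5125
  Practical 74 × 0.07 = 5.18
  Safety assessment 70 × 0.28 = 19.6
Sum = 58.3225
58.3225 would be Pass; cap at Pass applies → Pass.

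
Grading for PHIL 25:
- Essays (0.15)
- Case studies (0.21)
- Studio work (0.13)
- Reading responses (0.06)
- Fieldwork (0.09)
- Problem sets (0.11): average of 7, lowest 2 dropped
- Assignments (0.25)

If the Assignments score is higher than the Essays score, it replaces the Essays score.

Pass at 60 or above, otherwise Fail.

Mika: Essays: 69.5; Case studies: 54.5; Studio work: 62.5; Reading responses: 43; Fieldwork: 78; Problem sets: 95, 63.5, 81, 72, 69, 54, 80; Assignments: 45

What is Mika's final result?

Fail

Problem sets: drop 54, 63.5 → average of remaining 5 = 397/5 = 79.4
Assignments (45) ≤ Essays (69.5), so Essays stays at 69.5.
Weighted total:
  Essays 69.5 × 0.15 = 10.425
  Case studies 54.5 × 0.21 = 11.445
  Studio work 62.5 × 0.13 = 8.125
  Reading responses 43 × 0.06 = 2.58
  Fieldwork 78 × 0.09 = 7.02
  Problem sets 79.4 × 0.11 = 8.734
  Assignments 45 × 0.25 = 11.25
Sum = 59.579
59.579 < 60 → Fail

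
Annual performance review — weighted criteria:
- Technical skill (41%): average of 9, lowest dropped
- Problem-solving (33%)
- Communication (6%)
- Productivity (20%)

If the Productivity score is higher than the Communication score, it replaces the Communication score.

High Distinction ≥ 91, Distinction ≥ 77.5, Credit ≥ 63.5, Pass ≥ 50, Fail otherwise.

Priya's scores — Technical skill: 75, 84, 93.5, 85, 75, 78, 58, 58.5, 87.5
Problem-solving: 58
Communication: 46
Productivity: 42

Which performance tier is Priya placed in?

Pass

Technical skill: drop 58 → average of remaining 8 = 636.5/8 = 79.5625
Productivity (42) ≤ Communication (46), so Communication stays at 46.
Weighted total:
  Technical skill 79.5625 × 0.41 = 32.620625
  Problem-solving 58 × 0.33 = 19.14
  Communication 46 × 0.06 = 2.76
  Productivity 42 × 0.2 = 8.4
Sum = 62.920625
62.920625 is ≥ 50 and < 63.5 → Pass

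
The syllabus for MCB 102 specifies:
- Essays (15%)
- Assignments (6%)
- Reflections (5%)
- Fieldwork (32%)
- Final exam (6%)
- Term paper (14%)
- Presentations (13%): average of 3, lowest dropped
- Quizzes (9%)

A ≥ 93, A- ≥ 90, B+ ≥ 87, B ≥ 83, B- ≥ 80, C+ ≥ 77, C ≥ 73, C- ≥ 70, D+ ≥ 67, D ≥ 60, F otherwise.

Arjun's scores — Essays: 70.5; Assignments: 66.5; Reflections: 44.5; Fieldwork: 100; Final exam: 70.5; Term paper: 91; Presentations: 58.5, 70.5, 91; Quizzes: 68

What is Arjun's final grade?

Presentations: drop 58.5 → average of remaining 2 = 161.5/2 = 80.75
Weighted total:
  Essays 70.5 × 0.15 = 10.575
  Assignments 66.5 × 0.06 = 3.99
  Reflections 44.5 × 0.05 = 2.225
  Fieldwork 100 × 0.32 = 32
  Final exam 70.5 × 0.06 = 4.23
  Term paper 91 × 0.14 = 12.74
  Presentations 80.75 × 0.13 = 10.4975
  Quizzes 68 × 0.09 = 6.12
Sum = 82.3775
82.3775 is ≥ 80 and < 83 → B-

B-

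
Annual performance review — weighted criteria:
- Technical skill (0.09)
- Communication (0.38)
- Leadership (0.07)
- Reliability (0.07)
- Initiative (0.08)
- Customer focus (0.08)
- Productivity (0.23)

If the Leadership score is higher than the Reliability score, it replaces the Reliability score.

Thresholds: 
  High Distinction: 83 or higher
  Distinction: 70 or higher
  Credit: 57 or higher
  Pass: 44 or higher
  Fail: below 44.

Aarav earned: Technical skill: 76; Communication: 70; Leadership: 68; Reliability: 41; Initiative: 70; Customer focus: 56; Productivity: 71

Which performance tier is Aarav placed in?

Credit

Leadership (68) > Reliability (41), so Reliability counts as 68.
Weighted total:
  Technical skill 76 × 0.09 = 6.84
  Communication 70 × 0.38 = 26.6
  Leadership 68 × 0.07 = 4.76
  Reliability 68 × 0.07 = 4.76
  Initiative 70 × 0.08 = 5.6
  Customer focus 56 × 0.08 = 4.48
  Productivity 71 × 0.23 = 16.33
Sum = 69.37
69.37 is ≥ 57 and < 70 → Credit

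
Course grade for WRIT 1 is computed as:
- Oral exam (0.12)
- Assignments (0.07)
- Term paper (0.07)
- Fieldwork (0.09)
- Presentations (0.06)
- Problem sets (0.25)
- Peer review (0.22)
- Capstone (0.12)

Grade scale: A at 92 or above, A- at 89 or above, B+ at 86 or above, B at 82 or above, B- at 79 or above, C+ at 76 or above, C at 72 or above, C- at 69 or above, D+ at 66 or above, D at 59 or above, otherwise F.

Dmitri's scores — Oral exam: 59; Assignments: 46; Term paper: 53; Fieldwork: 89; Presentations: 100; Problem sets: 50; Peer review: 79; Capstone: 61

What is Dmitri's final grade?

Weighted total:
  Oral exam 59 × 0.12 = 7.08
  Assignments 46 × 0.07 = 3.22
  Term paper 53 × 0.07 = 3.71
  Fieldwork 89 × 0.09 = 8.01
  Presentations 100 × 0.06 = 6
  Problem sets 50 × 0.25 = 12.5
  Peer review 79 × 0.22 = 17.38
  Capstone 61 × 0.12 = 7.32
Sum = 65.22
65.22 is ≥ 59 and < 66 → D

D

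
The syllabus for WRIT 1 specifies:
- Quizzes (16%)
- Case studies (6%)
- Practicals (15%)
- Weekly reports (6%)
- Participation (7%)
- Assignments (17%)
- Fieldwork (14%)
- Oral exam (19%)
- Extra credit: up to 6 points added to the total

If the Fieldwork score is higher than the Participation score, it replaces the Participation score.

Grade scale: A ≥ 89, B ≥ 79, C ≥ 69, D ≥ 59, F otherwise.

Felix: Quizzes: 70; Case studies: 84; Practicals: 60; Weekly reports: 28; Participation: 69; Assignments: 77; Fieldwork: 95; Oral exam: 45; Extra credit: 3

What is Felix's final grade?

Fieldwork (95) > Participation (69), so Participation counts as 95.
Weighted total:
  Quizzes 70 × 0.16 = 11.2
  Case studies 84 × 0.06 = 5.04
  Practicals 60 × 0.15 = 9
  Weekly reports 28 × 0.06 = 1.68
  Participation 95 × 0.07 = 6.65
  Assignments 77 × 0.17 = 13.09
  Fieldwork 95 × 0.14 = 13.3
  Oral exam 45 × 0.19 = 8.55
Sum = 68.51
Extra credit: 68.51 + 3 = 71.51
71.51 is ≥ 69 and < 79 → C

C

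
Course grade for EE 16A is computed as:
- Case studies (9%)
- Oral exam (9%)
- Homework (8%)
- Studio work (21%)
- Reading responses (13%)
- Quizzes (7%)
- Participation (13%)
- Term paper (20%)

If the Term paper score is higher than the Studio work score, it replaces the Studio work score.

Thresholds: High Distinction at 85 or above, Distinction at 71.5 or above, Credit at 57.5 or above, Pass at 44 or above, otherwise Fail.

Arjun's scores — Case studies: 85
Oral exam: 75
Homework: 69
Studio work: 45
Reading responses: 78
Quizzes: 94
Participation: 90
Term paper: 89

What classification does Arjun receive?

Distinction

Term paper (89) > Studio work (45), so Studio work counts as 89.
Weighted total:
  Case studies 85 × 0.09 = 7.65
  Oral exam 75 × 0.09 = 6.75
  Homework 69 × 0.08 = 5.52
  Studio work 89 × 0.21 = 18.69
  Reading responses 78 × 0.13 = 10.14
  Quizzes 94 × 0.07 = 6.58
  Participation 90 × 0.13 = 11.7
  Term paper 89 × 0.2 = 17.8
Sum = 84.83
84.83 is ≥ 71.5 and < 85 → Distinction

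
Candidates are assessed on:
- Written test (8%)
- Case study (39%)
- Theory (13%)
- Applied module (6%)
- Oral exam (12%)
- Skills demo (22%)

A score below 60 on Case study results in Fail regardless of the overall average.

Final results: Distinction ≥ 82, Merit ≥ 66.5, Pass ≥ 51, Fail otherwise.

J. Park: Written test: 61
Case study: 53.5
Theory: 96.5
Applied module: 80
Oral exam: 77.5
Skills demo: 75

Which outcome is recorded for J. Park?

Fail

Case study score 53.5 < 60: minimum not met.
Weighted total:
  Written test 61 × 0.08 = 4.88
  Case study 53.5 × 0.39 = 20.865
  Theory 96.5 × 0.13 = 12.545
  Applied module 80 × 0.06 = 4.8
  Oral exam 77.5 × 0.12 = 9.3
  Skills demo 75 × 0.22 = 16.5
Sum = 68.89
Because the Case study minimum was not met, the result is Fail.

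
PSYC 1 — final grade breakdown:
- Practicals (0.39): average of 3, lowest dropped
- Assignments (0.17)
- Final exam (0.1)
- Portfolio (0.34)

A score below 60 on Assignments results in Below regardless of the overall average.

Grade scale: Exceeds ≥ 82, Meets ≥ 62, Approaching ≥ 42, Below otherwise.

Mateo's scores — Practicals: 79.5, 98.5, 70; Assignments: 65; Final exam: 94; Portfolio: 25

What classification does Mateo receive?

Meets

Practicals: drop 70 → average of remaining 2 = 178/2 = 89
Assignments score 65 ≥ 60: minimum met.
Weighted total:
  Practicals 89 × 0.39 = 34.71
  Assignments 65 × 0.17 = 11.05
  Final exam 94 × 0.1 = 9.4
  Portfolio 25 × 0.34 = 8.5
Sum = 63.66
63.66 is ≥ 62 and < 82 → Meets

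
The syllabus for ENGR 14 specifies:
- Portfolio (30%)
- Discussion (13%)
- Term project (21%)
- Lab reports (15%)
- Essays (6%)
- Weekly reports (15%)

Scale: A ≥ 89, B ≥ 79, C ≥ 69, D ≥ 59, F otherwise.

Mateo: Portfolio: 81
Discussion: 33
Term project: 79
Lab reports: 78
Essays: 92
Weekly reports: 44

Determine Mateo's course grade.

C

Weighted total:
  Portfolio 81 × 0.3 = 24.3
  Discussion 33 × 0.13 = 4.29
  Term project 79 × 0.21 = 16.59
  Lab reports 78 × 0.15 = 11.7
  Essays 92 × 0.06 = 5.52
  Weekly reports 44 × 0.15 = 6.6
Sum = 69
69 is ≥ 69 and < 79 → C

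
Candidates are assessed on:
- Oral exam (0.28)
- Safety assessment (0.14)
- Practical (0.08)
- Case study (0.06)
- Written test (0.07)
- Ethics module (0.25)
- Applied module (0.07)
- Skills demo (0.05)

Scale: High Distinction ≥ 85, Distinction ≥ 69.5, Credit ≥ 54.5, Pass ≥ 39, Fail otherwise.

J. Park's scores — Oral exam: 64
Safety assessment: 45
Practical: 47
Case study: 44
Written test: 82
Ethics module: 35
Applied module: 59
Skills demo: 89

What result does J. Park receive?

Pass

Weighted total:
  Oral exam 64 × 0.28 = 17.92
  Safety assessment 45 × 0.14 = 6.3
  Practical 47 × 0.08 = 3.76
  Case study 44 × 0.06 = 2.64
  Written test 82 × 0.07 = 5.74
  Ethics module 35 × 0.25 = 8.75
  Applied module 59 × 0.07 = 4.13
  Skills demo 89 × 0.05 = 4.45
Sum = 53.69
53.69 is ≥ 39 and < 54.5 → Pass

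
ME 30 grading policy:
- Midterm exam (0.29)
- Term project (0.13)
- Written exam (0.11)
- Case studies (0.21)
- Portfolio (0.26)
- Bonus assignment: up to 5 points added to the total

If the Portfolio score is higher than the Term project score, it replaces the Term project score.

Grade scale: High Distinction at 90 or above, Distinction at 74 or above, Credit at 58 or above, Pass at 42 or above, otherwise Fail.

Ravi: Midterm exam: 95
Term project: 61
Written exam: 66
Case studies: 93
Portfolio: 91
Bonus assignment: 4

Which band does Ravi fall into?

High Distinction

Portfolio (91) > Term project (61), so Term project counts as 91.
Weighted total:
  Midterm exam 95 × 0.29 = 27.55
  Term project 91 × 0.13 = 11.83
  Written exam 66 × 0.11 = 7.26
  Case studies 93 × 0.21 = 19.53
  Portfolio 91 × 0.26 = 23.66
Sum = 89.83
Bonus assignment: 89.83 + 4 = 93.83
93.83 ≥ 90 → High Distinction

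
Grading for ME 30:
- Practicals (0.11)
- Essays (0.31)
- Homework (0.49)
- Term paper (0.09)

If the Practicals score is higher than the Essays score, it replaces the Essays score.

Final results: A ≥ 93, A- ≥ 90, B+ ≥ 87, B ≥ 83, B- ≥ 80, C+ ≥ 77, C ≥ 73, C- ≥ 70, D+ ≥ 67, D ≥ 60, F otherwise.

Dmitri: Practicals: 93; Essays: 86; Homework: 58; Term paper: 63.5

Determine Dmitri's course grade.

Practicals (93) > Essays (86), so Essays counts as 93.
Weighted total:
  Practicals 93 × 0.11 = 10.23
  Essays 93 × 0.31 = 28.83
  Homework 58 × 0.49 = 28.42
  Term paper 63.5 × 0.09 = 5.715
Sum = 73.195
73.195 is ≥ 73 and < 77 → C

C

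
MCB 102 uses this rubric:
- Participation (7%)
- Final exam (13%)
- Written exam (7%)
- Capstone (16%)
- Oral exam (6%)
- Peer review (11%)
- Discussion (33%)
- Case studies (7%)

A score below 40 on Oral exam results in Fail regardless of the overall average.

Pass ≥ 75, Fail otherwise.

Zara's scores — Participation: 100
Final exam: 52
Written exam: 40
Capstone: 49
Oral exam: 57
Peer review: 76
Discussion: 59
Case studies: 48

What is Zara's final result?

Fail

Oral exam score 57 ≥ 40: minimum met.
Weighted total:
  Participation 100 × 0.07 = 7
  Final exam 52 × 0.13 = 6.76
  Written exam 40 × 0.07 = 2.8
  Capstone 49 × 0.16 = 7.84
  Oral exam 57 × 0.06 = 3.42
  Peer review 76 × 0.11 = 8.36
  Discussion 59 × 0.33 = 19.47
  Case studies 48 × 0.07 = 3.36
Sum = 59.01
59.01 < 75 → Fail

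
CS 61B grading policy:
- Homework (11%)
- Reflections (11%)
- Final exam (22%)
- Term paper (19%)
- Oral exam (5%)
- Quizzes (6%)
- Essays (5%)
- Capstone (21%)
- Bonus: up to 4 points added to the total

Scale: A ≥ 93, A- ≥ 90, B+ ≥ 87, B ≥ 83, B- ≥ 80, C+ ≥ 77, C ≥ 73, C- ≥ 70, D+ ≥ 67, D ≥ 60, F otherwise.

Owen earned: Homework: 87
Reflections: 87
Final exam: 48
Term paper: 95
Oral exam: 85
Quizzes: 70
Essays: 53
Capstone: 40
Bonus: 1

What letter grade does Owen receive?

D+

Weighted total:
  Homework 87 × 0.11 = 9.57
  Reflections 87 × 0.11 = 9.57
  Final exam 48 × 0.22 = 10.56
  Term paper 95 × 0.19 = 18.05
  Oral exam 85 × 0.05 = 4.25
  Quizzes 70 × 0.06 = 4.2
  Essays 53 × 0.05 = 2.65
  Capstone 40 × 0.21 = 8.4
Sum = 67.25
Bonus: 67.25 + 1 = 68.25
68.25 is ≥ 67 and < 70 → D+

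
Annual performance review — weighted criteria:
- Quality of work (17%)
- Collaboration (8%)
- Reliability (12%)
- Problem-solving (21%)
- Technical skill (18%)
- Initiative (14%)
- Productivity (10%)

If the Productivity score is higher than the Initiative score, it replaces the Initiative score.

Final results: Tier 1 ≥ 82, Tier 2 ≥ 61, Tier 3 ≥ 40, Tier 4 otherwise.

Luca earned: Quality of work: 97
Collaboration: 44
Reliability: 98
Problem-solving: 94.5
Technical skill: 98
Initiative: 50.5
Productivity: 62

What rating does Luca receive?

Productivity (62) > Initiative (50.5), so Initiative counts as 62.
Weighted total:
  Quality of work 97 × 0.17 = 16.49
  Collaboration 44 × 0.08 = 3.52
  Reliability 98 × 0.12 = 11.76
  Problem-solving 94.5 × 0.21 = 19.845
  Technical skill 98 × 0.18 = 17.64
  Initiative 62 × 0.14 = 8.68
  Productivity 62 × 0.1 = 6.2
Sum = 84.135
84.135 ≥ 82 → Tier 1

Tier 1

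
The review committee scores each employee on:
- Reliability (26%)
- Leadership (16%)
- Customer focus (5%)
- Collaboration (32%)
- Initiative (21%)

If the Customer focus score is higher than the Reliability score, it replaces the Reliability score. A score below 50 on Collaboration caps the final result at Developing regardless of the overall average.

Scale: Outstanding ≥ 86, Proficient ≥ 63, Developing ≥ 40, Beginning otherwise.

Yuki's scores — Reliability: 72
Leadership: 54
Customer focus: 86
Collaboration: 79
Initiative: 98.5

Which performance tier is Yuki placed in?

Proficient

Customer focus (86) > Reliability (72), so Reliability counts as 86.
Collaboration score 79 ≥ 50: minimum met.
Weighted total:
  Reliability 86 × 0.26 = 22.36
  Leadership 54 × 0.16 = 8.64
  Customer focus 86 × 0.05 = 4.3
  Collaboration 79 × 0.32 = 25.28
  Initiative 98.5 × 0.21 = 20.685
Sum = 81.265
81.265 is ≥ 63 and < 86 → Proficient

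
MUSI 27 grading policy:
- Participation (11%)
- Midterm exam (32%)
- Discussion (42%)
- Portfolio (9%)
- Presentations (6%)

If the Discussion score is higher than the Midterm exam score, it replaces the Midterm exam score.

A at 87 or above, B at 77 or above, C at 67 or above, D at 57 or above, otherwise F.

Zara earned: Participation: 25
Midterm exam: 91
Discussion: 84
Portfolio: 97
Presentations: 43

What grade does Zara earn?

Discussion (84) ≤ Midterm exam (91), so Midterm exam stays at 91.
Weighted total:
  Participation 25 × 0.11 = 2.75
  Midterm exam 91 × 0.32 = 29.12
  Discussion 84 × 0.42 = 35.28
  Portfolio 97 × 0.09 = 8.73
  Presentations 43 × 0.06 = 2.58
Sum = 78.46
78.46 is ≥ 77 and < 87 → B

B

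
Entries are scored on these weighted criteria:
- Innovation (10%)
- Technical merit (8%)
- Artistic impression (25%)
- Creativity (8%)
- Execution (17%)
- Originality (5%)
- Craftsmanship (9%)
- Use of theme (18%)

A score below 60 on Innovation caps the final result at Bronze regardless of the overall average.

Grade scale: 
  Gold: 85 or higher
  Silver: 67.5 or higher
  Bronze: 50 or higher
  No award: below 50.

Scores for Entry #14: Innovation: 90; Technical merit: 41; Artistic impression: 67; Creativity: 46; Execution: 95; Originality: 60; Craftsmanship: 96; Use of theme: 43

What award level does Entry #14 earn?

Innovation score 90 ≥ 60: minimum met.
Weighted total:
  Innovation 90 × 0.1 = 9
  Technical merit 41 × 0.08 = 3.28
  Artistic impression 67 × 0.25 = 16.75
  Creativity 46 × 0.08 = 3.68
  Execution 95 × 0.17 = 16.15
  Originality 60 × 0.05 = 3
  Craftsmanship 96 × 0.09 = 8.64
  Use of theme 43 × 0.18 = 7.74
Sum = 68.24
68.24 is ≥ 67.5 and < 85 → Silver

Silver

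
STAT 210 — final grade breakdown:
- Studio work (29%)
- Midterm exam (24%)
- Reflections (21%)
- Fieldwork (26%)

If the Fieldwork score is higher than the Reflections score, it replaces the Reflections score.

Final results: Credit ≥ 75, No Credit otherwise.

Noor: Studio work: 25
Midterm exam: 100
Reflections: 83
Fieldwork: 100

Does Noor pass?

Fieldwork (100) > Reflections (83), so Reflections counts as 100.
Weighted total:
  Studio work 25 × 0.29 = 7.25
  Midterm exam 100 × 0.24 = 24
  Reflections 100 × 0.21 = 21
  Fieldwork 100 × 0.26 = 26
Sum = 78.25
78.25 ≥ 75 → Credit

Credit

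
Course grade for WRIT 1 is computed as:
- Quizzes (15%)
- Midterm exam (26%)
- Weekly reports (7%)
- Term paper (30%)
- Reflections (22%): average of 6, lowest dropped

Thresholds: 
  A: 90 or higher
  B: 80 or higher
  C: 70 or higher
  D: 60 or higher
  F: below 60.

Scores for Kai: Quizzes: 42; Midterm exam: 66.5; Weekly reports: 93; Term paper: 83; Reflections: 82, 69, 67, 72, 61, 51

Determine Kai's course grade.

Reflections: drop 51 → average of remaining 5 = 351/5 = 70.2
Weighted total:
  Quizzes 42 × 0.15 = 6.3
  Midterm exam 66.5 × 0.26 = 17.29
  Weekly reports 93 × 0.07 = 6.51
  Term paper 83 × 0.3 = 24.9
  Reflections 70.2 × 0.22 = 15.444
Sum = 70.444
70.444 is ≥ 70 and < 80 → C

C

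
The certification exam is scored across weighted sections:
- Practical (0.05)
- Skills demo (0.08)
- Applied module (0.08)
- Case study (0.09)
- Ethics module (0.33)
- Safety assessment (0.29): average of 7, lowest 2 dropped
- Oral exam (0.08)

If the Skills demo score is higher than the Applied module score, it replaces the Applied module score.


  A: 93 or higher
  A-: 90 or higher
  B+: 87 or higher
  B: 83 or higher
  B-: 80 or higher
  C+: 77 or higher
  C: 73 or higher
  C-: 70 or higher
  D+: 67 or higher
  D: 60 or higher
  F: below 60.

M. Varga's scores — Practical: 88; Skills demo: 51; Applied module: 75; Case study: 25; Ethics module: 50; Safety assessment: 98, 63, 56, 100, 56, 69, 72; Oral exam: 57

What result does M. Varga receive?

D

Safety assessment: drop 56, 56 → average of remaining 5 = 402/5 = 80.4
Skills demo (51) ≤ Applied module (75), so Applied module stays at 75.
Weighted total:
  Practical 88 × 0.05 = 4.4
  Skills demo 51 × 0.08 = 4.08
  Applied module 75 × 0.08 = 6
  Case study 25 × 0.09 = 2.25
  Ethics module 50 × 0.33 = 16.5
  Safety assessment 80.4 × 0.29 = 23.316
  Oral exam 57 × 0.08 = 4.56
Sum = 61.106
61.106 is ≥ 60 and < 67 → D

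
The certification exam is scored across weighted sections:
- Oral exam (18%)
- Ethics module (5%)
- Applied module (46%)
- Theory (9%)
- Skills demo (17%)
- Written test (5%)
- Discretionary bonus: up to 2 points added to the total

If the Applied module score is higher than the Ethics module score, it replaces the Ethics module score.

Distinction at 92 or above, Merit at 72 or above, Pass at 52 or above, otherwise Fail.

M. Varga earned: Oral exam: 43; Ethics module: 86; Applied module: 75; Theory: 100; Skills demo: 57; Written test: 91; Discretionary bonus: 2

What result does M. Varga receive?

Pass

Applied module (75) ≤ Ethics module (86), so Ethics module stays at 86.
Weighted total:
  Oral exam 43 × 0.18 = 7.74
  Ethics module 86 × 0.05 = 4.3
  Applied module 75 × 0.46 = 34.5
  Theory 100 × 0.09 = 9
  Skills demo 57 × 0.17 = 9.69
  Written test 91 × 0.05 = 4.55
Sum = 69.78
Discretionary bonus: 69.78 + 2 = 71.78
71.78 is ≥ 52 and < 72 → Pass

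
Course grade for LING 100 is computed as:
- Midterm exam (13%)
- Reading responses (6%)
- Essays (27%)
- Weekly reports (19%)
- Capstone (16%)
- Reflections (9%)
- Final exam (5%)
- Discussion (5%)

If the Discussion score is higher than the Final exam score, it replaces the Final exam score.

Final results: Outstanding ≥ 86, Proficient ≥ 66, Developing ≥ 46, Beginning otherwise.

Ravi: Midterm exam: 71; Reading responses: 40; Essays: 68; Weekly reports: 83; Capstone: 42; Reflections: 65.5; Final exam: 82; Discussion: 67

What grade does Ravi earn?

Discussion (67) ≤ Final exam (82), so Final exam stays at 82.
Weighted total:
  Midterm exam 71 × 0.13 = 9.23
  Reading responses 40 × 0.06 = 2.4
  Essays 68 × 0.27 = 18.36
  Weekly reports 83 × 0.19 = 15.77
  Capstone 42 × 0.16 = 6.72
  Reflections 65.5 × 0.09 = 5.895
  Final exam 82 × 0.05 = 4.1
  Discussion 67 × 0.05 = 3.35
Sum = 65.825
65.825 is ≥ 46 and < 66 → Developing

Developing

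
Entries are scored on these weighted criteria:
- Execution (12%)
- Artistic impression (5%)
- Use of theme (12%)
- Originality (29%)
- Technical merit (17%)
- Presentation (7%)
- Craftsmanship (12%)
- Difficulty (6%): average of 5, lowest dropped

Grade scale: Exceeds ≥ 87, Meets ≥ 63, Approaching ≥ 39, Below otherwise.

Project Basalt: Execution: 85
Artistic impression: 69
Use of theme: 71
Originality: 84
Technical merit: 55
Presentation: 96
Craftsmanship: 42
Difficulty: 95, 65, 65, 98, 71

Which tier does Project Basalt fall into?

Difficulty: drop 65 → average of remaining 4 = 329/4 = 82.25
Weighted total:
  Execution 85 × 0.12 = 10.2
  Artistic impression 69 × 0.05 = 3.45
  Use of theme 71 × 0.12 = 8.52
  Originality 84 × 0.29 = 24.36
  Technical merit 55 × 0.17 = 9.35
  Presentation 96 × 0.07 = 6.72
  Craftsmanship 42 × 0.12 = 5.04
  Difficulty 82.25 × 0.06 = 4.935
Sum = 72.575
72.575 is ≥ 63 and < 87 → Meets

Meets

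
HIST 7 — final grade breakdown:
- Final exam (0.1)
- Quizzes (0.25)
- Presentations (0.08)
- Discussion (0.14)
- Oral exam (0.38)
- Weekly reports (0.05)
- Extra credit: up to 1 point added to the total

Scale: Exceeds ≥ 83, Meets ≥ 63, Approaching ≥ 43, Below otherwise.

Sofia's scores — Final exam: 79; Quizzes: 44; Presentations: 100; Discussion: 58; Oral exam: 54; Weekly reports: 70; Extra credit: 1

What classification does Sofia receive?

Weighted total:
  Final exam 79 × 0.1 = 7.9
  Quizzes 44 × 0.25 = 11
  Presentations 100 × 0.08 = 8
  Discussion 58 × 0.14 = 8.12
  Oral exam 54 × 0.38 = 20.52
  Weekly reports 70 × 0.05 = 3.5
Sum = 59.04
Extra credit: 59.04 + 1 = 60.04
60.04 is ≥ 43 and < 63 → Approaching

Approaching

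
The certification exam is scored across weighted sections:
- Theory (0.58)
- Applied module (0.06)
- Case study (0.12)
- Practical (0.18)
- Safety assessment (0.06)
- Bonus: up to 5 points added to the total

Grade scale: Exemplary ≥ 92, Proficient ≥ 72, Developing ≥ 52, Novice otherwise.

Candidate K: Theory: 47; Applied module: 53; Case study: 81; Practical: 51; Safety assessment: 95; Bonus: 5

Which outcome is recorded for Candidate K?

Weighted total:
  Theory 47 × 0.58 = 27.26
  Applied module 53 × 0.06 = 3.18
  Case study 81 × 0.12 = 9.72
  Practical 51 × 0.18 = 9.18
  Safety assessment 95 × 0.06 = 5.7
Sum = 55.04
Bonus: 55.04 + 5 = 60.04
60.04 is ≥ 52 and < 72 → Developing

Developing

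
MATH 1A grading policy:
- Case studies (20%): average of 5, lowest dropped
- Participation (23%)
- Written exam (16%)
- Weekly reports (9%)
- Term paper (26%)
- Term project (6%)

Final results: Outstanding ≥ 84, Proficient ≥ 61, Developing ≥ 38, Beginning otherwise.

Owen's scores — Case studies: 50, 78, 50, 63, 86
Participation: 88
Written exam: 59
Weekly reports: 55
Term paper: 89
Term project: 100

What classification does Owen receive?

Proficient

Case studies: drop 50 → average of remaining 4 = 277/4 = 69.25
Weighted total:
  Case studies 69.25 × 0.2 = 13.85
  Participation 88 × 0.23 = 20.24
  Written exam 59 × 0.16 = 9.44
  Weekly reports 55 × 0.09 = 4.95
  Term paper 89 × 0.26 = 23.14
  Term project 100 × 0.06 = 6
Sum = 77.62
77.62 is ≥ 61 and < 84 → Proficient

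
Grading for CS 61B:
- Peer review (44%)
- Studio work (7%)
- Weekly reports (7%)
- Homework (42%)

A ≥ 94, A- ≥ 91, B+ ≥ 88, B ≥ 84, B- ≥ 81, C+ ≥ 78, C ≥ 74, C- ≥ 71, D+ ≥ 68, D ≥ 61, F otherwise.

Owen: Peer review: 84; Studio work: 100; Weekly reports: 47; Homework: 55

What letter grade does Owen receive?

D+

Weighted total:
  Peer review 84 × 0.44 = 36.96
  Studio work 100 × 0.07 = 7
  Weekly reports 47 × 0.07 = 3.29
  Homework 55 × 0.42 = 23.1
Sum = 70.35
70.35 is ≥ 68 and < 71 → D+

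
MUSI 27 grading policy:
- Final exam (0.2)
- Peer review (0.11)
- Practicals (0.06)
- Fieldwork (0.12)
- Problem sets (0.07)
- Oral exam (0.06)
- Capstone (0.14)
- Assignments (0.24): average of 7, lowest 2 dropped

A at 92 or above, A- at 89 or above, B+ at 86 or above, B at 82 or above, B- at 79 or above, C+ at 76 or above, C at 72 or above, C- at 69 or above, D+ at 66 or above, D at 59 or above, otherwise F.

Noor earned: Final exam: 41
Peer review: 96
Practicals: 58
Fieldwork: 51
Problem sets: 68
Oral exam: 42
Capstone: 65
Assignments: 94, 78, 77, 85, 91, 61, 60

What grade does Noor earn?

D

Assignments: drop 60, 61 → average of remaining 5 = 425/5 = 85
Weighted total:
  Final exam 41 × 0.2 = 8.2
  Peer review 96 × 0.11 = 10.56
  Practicals 58 × 0.06 = 3.48
  Fieldwork 51 × 0.12 = 6.12
  Problem sets 68 × 0.07 = 4.76
  Oral exam 42 × 0.06 = 2.52
  Capstone 65 × 0.14 = 9.1
  Assignments 85 × 0.24 = 20.4
Sum = 65.14
65.14 is ≥ 59 and < 66 → D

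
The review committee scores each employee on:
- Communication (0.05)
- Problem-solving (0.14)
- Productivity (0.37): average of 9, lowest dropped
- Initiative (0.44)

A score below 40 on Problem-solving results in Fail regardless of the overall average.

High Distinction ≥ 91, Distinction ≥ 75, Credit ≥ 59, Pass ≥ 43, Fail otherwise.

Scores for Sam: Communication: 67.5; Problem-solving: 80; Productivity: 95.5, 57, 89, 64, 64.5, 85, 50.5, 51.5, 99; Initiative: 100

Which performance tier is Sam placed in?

Productivity: drop 50.5 → average of remaining 8 = 605.5/8 = 75.6875
Problem-solving score 80 ≥ 40: minimum met.
Weighted total:
  Communication 67.5 × 0.05 = 3.375
  Problem-solving 80 × 0.14 = 11.2
  Productivity 75.6875 × 0.37 = 28.004375
  Initiative 100 × 0.44 = 44
Sum = 86.579375
86.579375 is ≥ 75 and < 91 → Distinction

Distinction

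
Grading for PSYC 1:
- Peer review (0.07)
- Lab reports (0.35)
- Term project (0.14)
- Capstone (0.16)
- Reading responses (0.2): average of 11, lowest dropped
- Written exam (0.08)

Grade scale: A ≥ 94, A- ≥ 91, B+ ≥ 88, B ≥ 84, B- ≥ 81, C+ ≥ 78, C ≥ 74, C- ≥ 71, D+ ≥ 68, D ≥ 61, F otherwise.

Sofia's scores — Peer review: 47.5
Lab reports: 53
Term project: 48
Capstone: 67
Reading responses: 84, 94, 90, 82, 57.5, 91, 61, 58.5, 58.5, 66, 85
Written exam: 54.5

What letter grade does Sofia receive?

Reading responses: drop 57.5 → average of remaining 10 = 770/10 = 77
Weighted total:
  Peer review 47.5 × 0.07 = 3.325
  Lab reports 53 × 0.35 = 18.55
  Term project 48 × 0.14 = 6.72
  Capstone 67 × 0.16 = 10.72
  Reading responses 77 × 0.2 = 15.4
  Written exam 54.5 × 0.08 = 4.36
Sum = 59.075
59.075 < 61 → F

F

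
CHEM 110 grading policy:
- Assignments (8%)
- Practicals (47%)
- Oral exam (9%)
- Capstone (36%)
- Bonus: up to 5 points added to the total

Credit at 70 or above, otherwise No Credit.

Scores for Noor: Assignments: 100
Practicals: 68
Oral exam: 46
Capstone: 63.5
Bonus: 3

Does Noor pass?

No Credit

Weighted total:
  Assignments 100 × 0.08 = 8
  Practicals 68 × 0.47 = 31.96
  Oral exam 46 × 0.09 = 4.14
  Capstone 63.5 × 0.36 = 22.86
Sum = 66.96
Bonus: 66.96 + 3 = 69.96
69.96 < 70 → No Credit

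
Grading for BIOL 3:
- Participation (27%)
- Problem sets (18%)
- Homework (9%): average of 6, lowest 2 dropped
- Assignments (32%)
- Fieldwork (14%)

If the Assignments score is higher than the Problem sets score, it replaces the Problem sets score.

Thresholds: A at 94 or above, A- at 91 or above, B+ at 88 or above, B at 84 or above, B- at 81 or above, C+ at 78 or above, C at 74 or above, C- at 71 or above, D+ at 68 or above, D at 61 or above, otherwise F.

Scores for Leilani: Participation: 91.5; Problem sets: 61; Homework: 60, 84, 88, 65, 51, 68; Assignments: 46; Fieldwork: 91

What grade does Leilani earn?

Homework: drop 51, 60 → average of remaining 4 = 305/4 = 76.25
Assignments (46) ≤ Problem sets (61), so Problem sets stays at 61.
Weighted total:
  Participation 91.5 × 0.27 = 24.705
  Problem sets 61 × 0.18 = 10.98
  Homework 76.25 × 0.09 = 6.8625
  Assignments 46 × 0.32 = 14.72
  Fieldwork 91 × 0.14 = 12.74
Sum = 70.0075
70.0075 is ≥ 68 and < 71 → D+

D+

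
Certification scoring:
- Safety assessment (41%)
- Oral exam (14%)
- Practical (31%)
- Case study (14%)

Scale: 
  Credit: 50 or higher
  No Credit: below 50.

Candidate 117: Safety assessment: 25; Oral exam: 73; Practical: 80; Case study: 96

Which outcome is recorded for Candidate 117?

Weighted total:
  Safety assessment 25 × 0.41 = 10.25
  Oral exam 73 × 0.14 = 10.22
  Practical 80 × 0.31 = 24.8
  Case study 96 × 0.14 = 13.44
Sum = 58.71
58.71 ≥ 50 → Credit

Credit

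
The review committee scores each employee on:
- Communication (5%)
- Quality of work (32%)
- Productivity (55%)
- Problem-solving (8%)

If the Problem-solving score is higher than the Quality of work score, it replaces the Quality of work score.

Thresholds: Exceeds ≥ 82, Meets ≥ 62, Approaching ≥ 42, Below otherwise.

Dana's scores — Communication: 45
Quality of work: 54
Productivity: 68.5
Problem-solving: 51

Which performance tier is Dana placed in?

Problem-solving (51) ≤ Quality of work (54), so Quality of work stays at 54.
Weighted total:
  Communication 45 × 0.05 = 2.25
  Quality of work 54 × 0.32 = 17.28
  Productivity 68.5 × 0.55 = 37.675
  Problem-solving 51 × 0.08 = 4.08
Sum = 61.285
61.285 is ≥ 42 and < 62 → Approaching

Approaching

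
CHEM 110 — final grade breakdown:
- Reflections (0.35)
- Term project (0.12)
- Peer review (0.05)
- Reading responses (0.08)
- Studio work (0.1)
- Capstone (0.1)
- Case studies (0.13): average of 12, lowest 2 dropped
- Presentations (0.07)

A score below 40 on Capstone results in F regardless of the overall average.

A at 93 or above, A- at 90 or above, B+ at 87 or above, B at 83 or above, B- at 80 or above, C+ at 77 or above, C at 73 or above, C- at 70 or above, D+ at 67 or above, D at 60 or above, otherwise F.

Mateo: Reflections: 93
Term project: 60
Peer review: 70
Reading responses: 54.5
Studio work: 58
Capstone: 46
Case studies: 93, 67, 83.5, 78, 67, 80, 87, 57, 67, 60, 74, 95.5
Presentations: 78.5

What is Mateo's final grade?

Case studies: drop 57, 60 → average of remaining 10 = 792/10 = 79.2
Capstone score 46 ≥ 40: minimum met.
Weighted total:
  Reflections 93 × 0.35 = 32.55
  Term project 60 × 0.12 = 7.2
  Peer review 70 × 0.05 = 3.5
  Reading responses 54.5 × 0.08 = 4.36
  Studio work 58 × 0.1 = 5.8
  Capstone 46 × 0.1 = 4.6
  Case studies 79.2 × 0.13 = 10.296
  Presentations 78.5 × 0.07 = 5.495
Sum = 73.801
73.801 is ≥ 73 and < 77 → C

C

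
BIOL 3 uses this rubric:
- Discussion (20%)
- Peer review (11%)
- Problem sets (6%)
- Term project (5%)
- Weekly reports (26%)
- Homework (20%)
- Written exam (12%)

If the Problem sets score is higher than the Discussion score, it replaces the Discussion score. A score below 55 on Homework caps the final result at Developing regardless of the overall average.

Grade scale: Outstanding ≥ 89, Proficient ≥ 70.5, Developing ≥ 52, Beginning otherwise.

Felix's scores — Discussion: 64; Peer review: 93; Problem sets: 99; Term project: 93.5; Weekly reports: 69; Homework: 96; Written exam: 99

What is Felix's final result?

Problem sets (99) > Discussion (64), so Discussion counts as 99.
Homework score 96 ≥ 55: minimum met.
Weighted total:
  Discussion 99 × 0.2 = 19.8
  Peer review 93 × 0.11 = 10.23
  Problem sets 99 × 0.06 = 5.94
  Term project 93.5 × 0.05 = 4.675
  Weekly reports 69 × 0.26 = 17.94
  Homework 96 × 0.2 = 19.2
  Written exam 99 × 0.12 = 11.88
Sum = 89.665
89.665 ≥ 89 → Outstanding

Outstanding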